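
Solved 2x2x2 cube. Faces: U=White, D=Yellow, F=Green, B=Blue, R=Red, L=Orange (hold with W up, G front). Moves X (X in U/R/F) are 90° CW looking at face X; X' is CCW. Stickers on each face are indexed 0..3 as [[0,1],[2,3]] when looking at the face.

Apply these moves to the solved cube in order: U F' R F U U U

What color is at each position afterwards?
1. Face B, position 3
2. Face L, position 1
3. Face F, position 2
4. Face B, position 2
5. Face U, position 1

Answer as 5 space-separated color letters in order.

Answer: B O Y W W

Derivation:
After move 1 (U): U=WWWW F=RRGG R=BBRR B=OOBB L=GGOO
After move 2 (F'): F=RGRG U=WWBR R=YBYR D=GOYY L=GWOW
After move 3 (R): R=YYRB U=WGBG F=RORY D=GBYO B=ROWB
After move 4 (F): F=RRYO U=WGWW R=BYGB D=RYYO L=GGOB
After move 5 (U): U=WWWG F=BYYO R=ROGB B=GGWB L=RROB
After move 6 (U): U=WWGW F=ROYO R=GGGB B=RRWB L=BYOB
After move 7 (U): U=GWWW F=GGYO R=RRGB B=BYWB L=ROOB
Query 1: B[3] = B
Query 2: L[1] = O
Query 3: F[2] = Y
Query 4: B[2] = W
Query 5: U[1] = W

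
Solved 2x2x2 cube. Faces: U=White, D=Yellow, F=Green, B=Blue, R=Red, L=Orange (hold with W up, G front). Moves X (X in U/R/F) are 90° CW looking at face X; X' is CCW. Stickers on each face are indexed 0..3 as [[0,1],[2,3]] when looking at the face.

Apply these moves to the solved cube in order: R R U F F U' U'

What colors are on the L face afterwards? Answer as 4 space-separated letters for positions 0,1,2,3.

Answer: O B O G

Derivation:
After move 1 (R): R=RRRR U=WGWG F=GYGY D=YBYB B=WBWB
After move 2 (R): R=RRRR U=WYWY F=GBGB D=YWYW B=GBGB
After move 3 (U): U=WWYY F=RRGB R=GBRR B=OOGB L=GBOO
After move 4 (F): F=GRBR U=WWOB R=YBYR D=RGYW L=GYOW
After move 5 (F): F=BGRR U=WWWY R=OBBR D=YYYW L=GROG
After move 6 (U'): U=WYWW F=GRRR R=BGBR B=OBGB L=OOOG
After move 7 (U'): U=YWWW F=OORR R=GRBR B=BGGB L=OBOG
Query: L face = OBOG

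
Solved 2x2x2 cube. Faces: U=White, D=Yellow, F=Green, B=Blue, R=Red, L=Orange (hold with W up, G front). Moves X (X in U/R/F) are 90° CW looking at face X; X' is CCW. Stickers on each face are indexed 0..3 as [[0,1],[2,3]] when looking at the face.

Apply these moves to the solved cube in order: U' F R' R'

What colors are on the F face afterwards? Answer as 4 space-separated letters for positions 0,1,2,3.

Answer: G B G R

Derivation:
After move 1 (U'): U=WWWW F=OOGG R=GGRR B=RRBB L=BBOO
After move 2 (F): F=GOGO U=WWOB R=WGWR D=RGYY L=BYOY
After move 3 (R'): R=GRWW U=WBOR F=GWGB D=ROYO B=YRGB
After move 4 (R'): R=RWGW U=WGOY F=GBGR D=RWYB B=OROB
Query: F face = GBGR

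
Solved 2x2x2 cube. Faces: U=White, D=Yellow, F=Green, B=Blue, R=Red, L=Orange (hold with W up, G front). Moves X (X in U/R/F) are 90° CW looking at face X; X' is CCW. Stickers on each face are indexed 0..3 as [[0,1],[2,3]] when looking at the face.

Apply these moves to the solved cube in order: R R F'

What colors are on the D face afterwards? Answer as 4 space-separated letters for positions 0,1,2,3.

After move 1 (R): R=RRRR U=WGWG F=GYGY D=YBYB B=WBWB
After move 2 (R): R=RRRR U=WYWY F=GBGB D=YWYW B=GBGB
After move 3 (F'): F=BBGG U=WYRR R=WRYR D=OOYW L=OYOW
Query: D face = OOYW

Answer: O O Y W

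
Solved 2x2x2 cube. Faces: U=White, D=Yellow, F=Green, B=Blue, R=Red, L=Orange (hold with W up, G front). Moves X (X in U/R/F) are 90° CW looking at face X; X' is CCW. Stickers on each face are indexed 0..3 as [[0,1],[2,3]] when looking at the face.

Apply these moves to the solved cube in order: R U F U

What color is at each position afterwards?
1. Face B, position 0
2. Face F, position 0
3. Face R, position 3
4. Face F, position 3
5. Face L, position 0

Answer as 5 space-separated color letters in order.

Answer: G G R R G

Derivation:
After move 1 (R): R=RRRR U=WGWG F=GYGY D=YBYB B=WBWB
After move 2 (U): U=WWGG F=RRGY R=WBRR B=OOWB L=GYOO
After move 3 (F): F=GRYR U=WWOY R=GBGR D=RWYB L=GYOB
After move 4 (U): U=OWYW F=GBYR R=OOGR B=GYWB L=GROB
Query 1: B[0] = G
Query 2: F[0] = G
Query 3: R[3] = R
Query 4: F[3] = R
Query 5: L[0] = G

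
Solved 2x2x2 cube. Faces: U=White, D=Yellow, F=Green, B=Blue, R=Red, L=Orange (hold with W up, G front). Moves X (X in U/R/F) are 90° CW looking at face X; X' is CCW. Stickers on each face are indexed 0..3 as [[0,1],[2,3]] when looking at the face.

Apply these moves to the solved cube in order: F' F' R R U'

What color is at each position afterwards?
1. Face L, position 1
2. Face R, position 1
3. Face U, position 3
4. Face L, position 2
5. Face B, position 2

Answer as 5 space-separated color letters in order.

Answer: B B Y O G

Derivation:
After move 1 (F'): F=GGGG U=WWRR R=YRYR D=OOYY L=OWOW
After move 2 (F'): F=GGGG U=WWYY R=OROR D=WWYY L=OROR
After move 3 (R): R=OORR U=WGYG F=GWGY D=WBYB B=YBWB
After move 4 (R): R=RORO U=WWYY F=GBGB D=WWYY B=GBGB
After move 5 (U'): U=WYWY F=ORGB R=GBRO B=ROGB L=GBOR
Query 1: L[1] = B
Query 2: R[1] = B
Query 3: U[3] = Y
Query 4: L[2] = O
Query 5: B[2] = G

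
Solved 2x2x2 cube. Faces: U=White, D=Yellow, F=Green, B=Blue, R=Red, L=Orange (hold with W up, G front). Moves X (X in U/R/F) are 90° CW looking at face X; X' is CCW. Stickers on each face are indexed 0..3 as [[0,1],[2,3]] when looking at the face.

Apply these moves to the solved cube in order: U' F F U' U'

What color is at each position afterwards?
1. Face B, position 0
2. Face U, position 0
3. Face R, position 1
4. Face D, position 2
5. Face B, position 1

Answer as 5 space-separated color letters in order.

Answer: G Y R Y G

Derivation:
After move 1 (U'): U=WWWW F=OOGG R=GGRR B=RRBB L=BBOO
After move 2 (F): F=GOGO U=WWOB R=WGWR D=RGYY L=BYOY
After move 3 (F): F=GGOO U=WWYY R=OGBR D=WWYY L=BROG
After move 4 (U'): U=WYWY F=BROO R=GGBR B=OGBB L=RROG
After move 5 (U'): U=YYWW F=RROO R=BRBR B=GGBB L=OGOG
Query 1: B[0] = G
Query 2: U[0] = Y
Query 3: R[1] = R
Query 4: D[2] = Y
Query 5: B[1] = G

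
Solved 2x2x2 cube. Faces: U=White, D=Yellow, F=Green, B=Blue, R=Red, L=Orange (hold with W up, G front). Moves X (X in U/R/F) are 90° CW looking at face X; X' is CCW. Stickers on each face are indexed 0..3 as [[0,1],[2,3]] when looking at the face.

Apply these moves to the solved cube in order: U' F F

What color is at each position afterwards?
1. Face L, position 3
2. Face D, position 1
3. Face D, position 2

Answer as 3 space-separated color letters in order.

Answer: G W Y

Derivation:
After move 1 (U'): U=WWWW F=OOGG R=GGRR B=RRBB L=BBOO
After move 2 (F): F=GOGO U=WWOB R=WGWR D=RGYY L=BYOY
After move 3 (F): F=GGOO U=WWYY R=OGBR D=WWYY L=BROG
Query 1: L[3] = G
Query 2: D[1] = W
Query 3: D[2] = Y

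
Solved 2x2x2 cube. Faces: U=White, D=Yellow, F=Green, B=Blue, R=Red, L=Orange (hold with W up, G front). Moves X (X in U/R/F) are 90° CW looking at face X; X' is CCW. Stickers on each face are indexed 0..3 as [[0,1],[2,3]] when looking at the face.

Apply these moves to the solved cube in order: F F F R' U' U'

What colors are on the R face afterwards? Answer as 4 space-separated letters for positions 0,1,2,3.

Answer: O W Y Y

Derivation:
After move 1 (F): F=GGGG U=WWOO R=WRWR D=RRYY L=OYOY
After move 2 (F): F=GGGG U=WWYY R=OROR D=WWYY L=OROR
After move 3 (F): F=GGGG U=WWRR R=YRYR D=OOYY L=OWOW
After move 4 (R'): R=RRYY U=WBRB F=GWGR D=OGYG B=YBOB
After move 5 (U'): U=BBWR F=OWGR R=GWYY B=RROB L=YBOW
After move 6 (U'): U=BRBW F=YBGR R=OWYY B=GWOB L=RROW
Query: R face = OWYY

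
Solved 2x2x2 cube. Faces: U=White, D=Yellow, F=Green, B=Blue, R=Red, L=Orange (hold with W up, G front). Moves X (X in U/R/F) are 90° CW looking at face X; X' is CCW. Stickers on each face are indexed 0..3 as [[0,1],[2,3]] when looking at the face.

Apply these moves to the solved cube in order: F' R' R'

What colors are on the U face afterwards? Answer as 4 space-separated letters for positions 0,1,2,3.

After move 1 (F'): F=GGGG U=WWRR R=YRYR D=OOYY L=OWOW
After move 2 (R'): R=RRYY U=WBRB F=GWGR D=OGYG B=YBOB
After move 3 (R'): R=RYRY U=WORY F=GBGB D=OWYR B=GBGB
Query: U face = WORY

Answer: W O R Y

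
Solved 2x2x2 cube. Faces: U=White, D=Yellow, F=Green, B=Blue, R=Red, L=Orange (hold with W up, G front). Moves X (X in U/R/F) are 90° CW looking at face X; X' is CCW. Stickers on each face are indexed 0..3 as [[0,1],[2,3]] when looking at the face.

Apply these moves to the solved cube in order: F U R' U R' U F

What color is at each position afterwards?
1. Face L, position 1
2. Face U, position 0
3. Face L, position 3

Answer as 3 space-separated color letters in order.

After move 1 (F): F=GGGG U=WWOO R=WRWR D=RRYY L=OYOY
After move 2 (U): U=OWOW F=WRGG R=BBWR B=OYBB L=GGOY
After move 3 (R'): R=BRBW U=OBOO F=WWGW D=RRYG B=YYRB
After move 4 (U): U=OOOB F=BRGW R=YYBW B=GGRB L=WWOY
After move 5 (R'): R=YWYB U=OROG F=BOGB D=RRYW B=GGRB
After move 6 (U): U=OOGR F=YWGB R=GGYB B=WWRB L=BOOY
After move 7 (F): F=GYBW U=OOYO R=GGRB D=YGYW L=BROR
Query 1: L[1] = R
Query 2: U[0] = O
Query 3: L[3] = R

Answer: R O R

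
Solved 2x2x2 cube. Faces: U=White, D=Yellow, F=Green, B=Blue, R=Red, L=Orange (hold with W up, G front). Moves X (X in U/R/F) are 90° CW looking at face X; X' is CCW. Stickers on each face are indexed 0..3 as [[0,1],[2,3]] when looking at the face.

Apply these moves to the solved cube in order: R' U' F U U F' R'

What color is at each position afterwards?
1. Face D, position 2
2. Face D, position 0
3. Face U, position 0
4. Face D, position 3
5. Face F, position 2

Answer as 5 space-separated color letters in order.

Answer: Y W B W R

Derivation:
After move 1 (R'): R=RRRR U=WBWB F=GWGW D=YGYG B=YBYB
After move 2 (U'): U=BBWW F=OOGW R=GWRR B=RRYB L=YBOO
After move 3 (F): F=GOWO U=BBOB R=WWWR D=RGYG L=YYOG
After move 4 (U): U=OBBB F=WWWO R=RRWR B=YYYB L=GOOG
After move 5 (U): U=BOBB F=RRWO R=YYWR B=GOYB L=WWOG
After move 6 (F'): F=RORW U=BOYW R=GYRR D=WGYG L=WBOB
After move 7 (R'): R=YRGR U=BYYG F=RORW D=WOYW B=GOGB
Query 1: D[2] = Y
Query 2: D[0] = W
Query 3: U[0] = B
Query 4: D[3] = W
Query 5: F[2] = R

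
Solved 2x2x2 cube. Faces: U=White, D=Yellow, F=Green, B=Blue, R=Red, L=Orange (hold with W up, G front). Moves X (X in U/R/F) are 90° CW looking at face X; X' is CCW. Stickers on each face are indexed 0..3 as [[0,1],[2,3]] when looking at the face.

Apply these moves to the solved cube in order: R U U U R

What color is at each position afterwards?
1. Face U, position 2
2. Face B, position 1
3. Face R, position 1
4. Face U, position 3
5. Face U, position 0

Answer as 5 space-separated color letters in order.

After move 1 (R): R=RRRR U=WGWG F=GYGY D=YBYB B=WBWB
After move 2 (U): U=WWGG F=RRGY R=WBRR B=OOWB L=GYOO
After move 3 (U): U=GWGW F=WBGY R=OORR B=GYWB L=RROO
After move 4 (U): U=GGWW F=OOGY R=GYRR B=RRWB L=WBOO
After move 5 (R): R=RGRY U=GOWY F=OBGB D=YWYR B=WRGB
Query 1: U[2] = W
Query 2: B[1] = R
Query 3: R[1] = G
Query 4: U[3] = Y
Query 5: U[0] = G

Answer: W R G Y G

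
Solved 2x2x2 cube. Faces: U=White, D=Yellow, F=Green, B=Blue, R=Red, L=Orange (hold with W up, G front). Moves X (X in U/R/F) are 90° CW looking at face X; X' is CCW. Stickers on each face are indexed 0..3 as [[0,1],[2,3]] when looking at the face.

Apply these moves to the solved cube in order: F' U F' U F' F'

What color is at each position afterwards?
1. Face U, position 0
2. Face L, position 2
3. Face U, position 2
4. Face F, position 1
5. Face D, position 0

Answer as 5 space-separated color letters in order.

After move 1 (F'): F=GGGG U=WWRR R=YRYR D=OOYY L=OWOW
After move 2 (U): U=RWRW F=YRGG R=BBYR B=OWBB L=GGOW
After move 3 (F'): F=RGYG U=RWBY R=OBOR D=GWYY L=GWOR
After move 4 (U): U=BRYW F=OBYG R=OWOR B=GWBB L=RGOR
After move 5 (F'): F=BGOY U=BROO R=WWGR D=GRYY L=RWOY
After move 6 (F'): F=GYBO U=BRWG R=RWGR D=WYYY L=ROOO
Query 1: U[0] = B
Query 2: L[2] = O
Query 3: U[2] = W
Query 4: F[1] = Y
Query 5: D[0] = W

Answer: B O W Y W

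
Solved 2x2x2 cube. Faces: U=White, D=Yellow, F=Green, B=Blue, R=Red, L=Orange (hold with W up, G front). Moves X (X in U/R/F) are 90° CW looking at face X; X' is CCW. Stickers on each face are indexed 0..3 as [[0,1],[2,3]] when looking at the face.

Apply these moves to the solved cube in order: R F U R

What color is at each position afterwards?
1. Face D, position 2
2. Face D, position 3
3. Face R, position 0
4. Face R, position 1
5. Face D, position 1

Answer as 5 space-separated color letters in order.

After move 1 (R): R=RRRR U=WGWG F=GYGY D=YBYB B=WBWB
After move 2 (F): F=GGYY U=WGOO R=WRGR D=RRYB L=OYOB
After move 3 (U): U=OWOG F=WRYY R=WBGR B=OYWB L=GGOB
After move 4 (R): R=GWRB U=OROY F=WRYB D=RWYO B=GYWB
Query 1: D[2] = Y
Query 2: D[3] = O
Query 3: R[0] = G
Query 4: R[1] = W
Query 5: D[1] = W

Answer: Y O G W W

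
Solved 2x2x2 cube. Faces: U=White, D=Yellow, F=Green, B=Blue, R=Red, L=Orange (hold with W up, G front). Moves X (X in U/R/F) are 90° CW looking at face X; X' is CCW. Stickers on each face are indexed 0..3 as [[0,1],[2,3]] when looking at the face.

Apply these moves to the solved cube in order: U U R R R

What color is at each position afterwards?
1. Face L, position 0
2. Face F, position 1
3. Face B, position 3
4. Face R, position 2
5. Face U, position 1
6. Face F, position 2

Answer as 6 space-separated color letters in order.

After move 1 (U): U=WWWW F=RRGG R=BBRR B=OOBB L=GGOO
After move 2 (U): U=WWWW F=BBGG R=OORR B=GGBB L=RROO
After move 3 (R): R=RORO U=WBWG F=BYGY D=YBYG B=WGWB
After move 4 (R): R=RROO U=WYWY F=BBGG D=YWYW B=GGBB
After move 5 (R): R=OROR U=WBWG F=BWGW D=YBYG B=YGYB
Query 1: L[0] = R
Query 2: F[1] = W
Query 3: B[3] = B
Query 4: R[2] = O
Query 5: U[1] = B
Query 6: F[2] = G

Answer: R W B O B G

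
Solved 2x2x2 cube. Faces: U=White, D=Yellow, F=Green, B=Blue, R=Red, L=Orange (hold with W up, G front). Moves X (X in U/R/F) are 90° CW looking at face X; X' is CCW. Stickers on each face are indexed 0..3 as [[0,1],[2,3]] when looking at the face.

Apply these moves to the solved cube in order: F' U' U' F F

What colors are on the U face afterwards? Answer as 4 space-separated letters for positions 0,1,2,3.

After move 1 (F'): F=GGGG U=WWRR R=YRYR D=OOYY L=OWOW
After move 2 (U'): U=WRWR F=OWGG R=GGYR B=YRBB L=BBOW
After move 3 (U'): U=RRWW F=BBGG R=OWYR B=GGBB L=YROW
After move 4 (F): F=GBGB U=RRWR R=WWWR D=YOYY L=YOOO
After move 5 (F): F=GGBB U=RROO R=WWRR D=WWYY L=YYOO
Query: U face = RROO

Answer: R R O O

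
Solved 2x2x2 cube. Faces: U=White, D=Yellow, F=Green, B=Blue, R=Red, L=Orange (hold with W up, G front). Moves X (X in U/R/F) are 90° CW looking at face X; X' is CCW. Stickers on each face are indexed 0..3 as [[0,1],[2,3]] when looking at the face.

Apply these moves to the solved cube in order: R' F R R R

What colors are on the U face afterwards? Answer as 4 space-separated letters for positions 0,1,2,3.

Answer: W Y O Y

Derivation:
After move 1 (R'): R=RRRR U=WBWB F=GWGW D=YGYG B=YBYB
After move 2 (F): F=GGWW U=WBOO R=WRBR D=RRYG L=OYOG
After move 3 (R): R=BWRR U=WGOW F=GRWG D=RYYY B=OBBB
After move 4 (R): R=RBRW U=WROG F=GYWY D=RBYO B=WBGB
After move 5 (R): R=RRWB U=WYOY F=GBWO D=RGYW B=GBRB
Query: U face = WYOY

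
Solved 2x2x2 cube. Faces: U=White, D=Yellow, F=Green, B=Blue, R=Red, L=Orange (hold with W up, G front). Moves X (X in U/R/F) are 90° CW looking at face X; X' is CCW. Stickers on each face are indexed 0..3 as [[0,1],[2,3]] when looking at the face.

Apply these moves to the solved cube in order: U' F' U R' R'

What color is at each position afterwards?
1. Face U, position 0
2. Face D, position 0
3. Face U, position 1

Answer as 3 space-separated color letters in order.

Answer: G B O

Derivation:
After move 1 (U'): U=WWWW F=OOGG R=GGRR B=RRBB L=BBOO
After move 2 (F'): F=OGOG U=WWGR R=YGYR D=BOYY L=BWOW
After move 3 (U): U=GWRW F=YGOG R=RRYR B=BWBB L=OGOW
After move 4 (R'): R=RRRY U=GBRB F=YWOW D=BGYG B=YWOB
After move 5 (R'): R=RYRR U=GORY F=YBOB D=BWYW B=GWGB
Query 1: U[0] = G
Query 2: D[0] = B
Query 3: U[1] = O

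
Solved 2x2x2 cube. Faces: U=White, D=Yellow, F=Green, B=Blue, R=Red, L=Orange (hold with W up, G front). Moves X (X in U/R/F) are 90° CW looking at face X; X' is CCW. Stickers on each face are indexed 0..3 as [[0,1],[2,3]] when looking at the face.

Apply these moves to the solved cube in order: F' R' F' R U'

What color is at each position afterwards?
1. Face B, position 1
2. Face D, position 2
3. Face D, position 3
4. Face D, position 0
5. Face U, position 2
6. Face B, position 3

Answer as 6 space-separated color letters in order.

Answer: G Y Y W W B

Derivation:
After move 1 (F'): F=GGGG U=WWRR R=YRYR D=OOYY L=OWOW
After move 2 (R'): R=RRYY U=WBRB F=GWGR D=OGYG B=YBOB
After move 3 (F'): F=WRGG U=WBRY R=GROY D=WWYG L=OBOR
After move 4 (R): R=OGYR U=WRRG F=WWGG D=WOYY B=YBBB
After move 5 (U'): U=RGWR F=OBGG R=WWYR B=OGBB L=YBOR
Query 1: B[1] = G
Query 2: D[2] = Y
Query 3: D[3] = Y
Query 4: D[0] = W
Query 5: U[2] = W
Query 6: B[3] = B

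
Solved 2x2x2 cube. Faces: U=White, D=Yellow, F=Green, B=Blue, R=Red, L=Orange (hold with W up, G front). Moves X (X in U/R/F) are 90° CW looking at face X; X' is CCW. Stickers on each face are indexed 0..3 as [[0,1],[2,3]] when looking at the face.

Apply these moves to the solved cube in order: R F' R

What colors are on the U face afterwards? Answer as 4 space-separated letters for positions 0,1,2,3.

Answer: W Y R G

Derivation:
After move 1 (R): R=RRRR U=WGWG F=GYGY D=YBYB B=WBWB
After move 2 (F'): F=YYGG U=WGRR R=BRYR D=OOYB L=OGOW
After move 3 (R): R=YBRR U=WYRG F=YOGB D=OWYW B=RBGB
Query: U face = WYRG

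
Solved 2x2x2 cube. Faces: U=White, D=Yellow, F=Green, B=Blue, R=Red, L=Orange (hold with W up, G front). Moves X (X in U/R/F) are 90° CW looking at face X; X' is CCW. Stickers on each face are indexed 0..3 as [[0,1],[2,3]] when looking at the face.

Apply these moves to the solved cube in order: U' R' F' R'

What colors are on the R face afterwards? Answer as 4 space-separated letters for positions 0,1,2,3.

After move 1 (U'): U=WWWW F=OOGG R=GGRR B=RRBB L=BBOO
After move 2 (R'): R=GRGR U=WBWR F=OWGW D=YOYG B=YRYB
After move 3 (F'): F=WWOG U=WBGG R=ORYR D=BOYG L=BROW
After move 4 (R'): R=RROY U=WYGY F=WBOG D=BWYG B=GROB
Query: R face = RROY

Answer: R R O Y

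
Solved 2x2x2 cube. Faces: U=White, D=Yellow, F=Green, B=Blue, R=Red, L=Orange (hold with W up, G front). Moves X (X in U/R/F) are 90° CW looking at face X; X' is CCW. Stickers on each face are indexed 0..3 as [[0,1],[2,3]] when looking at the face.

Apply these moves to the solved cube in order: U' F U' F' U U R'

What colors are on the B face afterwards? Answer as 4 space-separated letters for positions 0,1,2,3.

Answer: Y O Y B

Derivation:
After move 1 (U'): U=WWWW F=OOGG R=GGRR B=RRBB L=BBOO
After move 2 (F): F=GOGO U=WWOB R=WGWR D=RGYY L=BYOY
After move 3 (U'): U=WBWO F=BYGO R=GOWR B=WGBB L=RROY
After move 4 (F'): F=YOBG U=WBGW R=GORR D=RYYY L=ROOW
After move 5 (U): U=GWWB F=GOBG R=WGRR B=ROBB L=YOOW
After move 6 (U): U=WGBW F=WGBG R=RORR B=YOBB L=GOOW
After move 7 (R'): R=ORRR U=WBBY F=WGBW D=RGYG B=YOYB
Query: B face = YOYB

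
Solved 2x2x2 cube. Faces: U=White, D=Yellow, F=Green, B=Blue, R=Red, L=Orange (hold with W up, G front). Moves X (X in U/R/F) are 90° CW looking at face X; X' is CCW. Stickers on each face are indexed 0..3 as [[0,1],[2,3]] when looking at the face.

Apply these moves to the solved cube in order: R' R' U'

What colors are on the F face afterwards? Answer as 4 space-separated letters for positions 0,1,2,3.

Answer: O O G B

Derivation:
After move 1 (R'): R=RRRR U=WBWB F=GWGW D=YGYG B=YBYB
After move 2 (R'): R=RRRR U=WYWY F=GBGB D=YWYW B=GBGB
After move 3 (U'): U=YYWW F=OOGB R=GBRR B=RRGB L=GBOO
Query: F face = OOGB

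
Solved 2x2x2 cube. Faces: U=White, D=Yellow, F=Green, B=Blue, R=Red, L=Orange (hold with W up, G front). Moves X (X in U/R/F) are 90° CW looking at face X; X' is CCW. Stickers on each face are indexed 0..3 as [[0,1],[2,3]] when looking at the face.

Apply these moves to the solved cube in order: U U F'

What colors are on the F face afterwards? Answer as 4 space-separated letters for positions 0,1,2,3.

Answer: B G B G

Derivation:
After move 1 (U): U=WWWW F=RRGG R=BBRR B=OOBB L=GGOO
After move 2 (U): U=WWWW F=BBGG R=OORR B=GGBB L=RROO
After move 3 (F'): F=BGBG U=WWOR R=YOYR D=ROYY L=RWOW
Query: F face = BGBG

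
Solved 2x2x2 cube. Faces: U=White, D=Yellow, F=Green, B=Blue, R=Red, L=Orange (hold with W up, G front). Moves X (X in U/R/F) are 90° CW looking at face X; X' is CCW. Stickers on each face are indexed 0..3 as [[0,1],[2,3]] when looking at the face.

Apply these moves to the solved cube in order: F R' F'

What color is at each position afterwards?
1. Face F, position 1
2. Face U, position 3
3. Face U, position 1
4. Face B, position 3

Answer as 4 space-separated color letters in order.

After move 1 (F): F=GGGG U=WWOO R=WRWR D=RRYY L=OYOY
After move 2 (R'): R=RRWW U=WBOB F=GWGO D=RGYG B=YBRB
After move 3 (F'): F=WOGG U=WBRW R=GRRW D=YYYG L=OBOO
Query 1: F[1] = O
Query 2: U[3] = W
Query 3: U[1] = B
Query 4: B[3] = B

Answer: O W B B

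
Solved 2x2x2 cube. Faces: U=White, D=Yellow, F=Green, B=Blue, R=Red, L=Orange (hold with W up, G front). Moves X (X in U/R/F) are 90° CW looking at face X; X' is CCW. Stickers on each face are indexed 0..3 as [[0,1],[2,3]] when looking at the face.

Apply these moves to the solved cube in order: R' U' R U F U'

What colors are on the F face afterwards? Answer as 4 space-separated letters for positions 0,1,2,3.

Answer: O Y G G

Derivation:
After move 1 (R'): R=RRRR U=WBWB F=GWGW D=YGYG B=YBYB
After move 2 (U'): U=BBWW F=OOGW R=GWRR B=RRYB L=YBOO
After move 3 (R): R=RGRW U=BOWW F=OGGG D=YYYR B=WRBB
After move 4 (U): U=WBWO F=RGGG R=WRRW B=YBBB L=OGOO
After move 5 (F): F=GRGG U=WBOG R=WROW D=RWYR L=OYOY
After move 6 (U'): U=BGWO F=OYGG R=GROW B=WRBB L=YBOY
Query: F face = OYGG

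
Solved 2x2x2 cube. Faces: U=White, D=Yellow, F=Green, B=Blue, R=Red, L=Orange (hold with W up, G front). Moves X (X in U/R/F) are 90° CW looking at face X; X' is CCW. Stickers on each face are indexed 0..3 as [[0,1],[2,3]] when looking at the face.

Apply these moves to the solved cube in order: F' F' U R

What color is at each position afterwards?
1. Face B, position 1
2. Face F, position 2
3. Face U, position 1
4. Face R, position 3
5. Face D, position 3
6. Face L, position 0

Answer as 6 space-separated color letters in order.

After move 1 (F'): F=GGGG U=WWRR R=YRYR D=OOYY L=OWOW
After move 2 (F'): F=GGGG U=WWYY R=OROR D=WWYY L=OROR
After move 3 (U): U=YWYW F=ORGG R=BBOR B=ORBB L=GGOR
After move 4 (R): R=OBRB U=YRYG F=OWGY D=WBYO B=WRWB
Query 1: B[1] = R
Query 2: F[2] = G
Query 3: U[1] = R
Query 4: R[3] = B
Query 5: D[3] = O
Query 6: L[0] = G

Answer: R G R B O G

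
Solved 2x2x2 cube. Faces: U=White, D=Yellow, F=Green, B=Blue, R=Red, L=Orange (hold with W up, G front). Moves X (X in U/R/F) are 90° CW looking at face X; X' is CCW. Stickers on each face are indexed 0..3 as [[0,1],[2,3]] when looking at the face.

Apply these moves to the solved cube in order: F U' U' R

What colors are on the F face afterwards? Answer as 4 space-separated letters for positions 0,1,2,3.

After move 1 (F): F=GGGG U=WWOO R=WRWR D=RRYY L=OYOY
After move 2 (U'): U=WOWO F=OYGG R=GGWR B=WRBB L=BBOY
After move 3 (U'): U=OOWW F=BBGG R=OYWR B=GGBB L=WROY
After move 4 (R): R=WORY U=OBWG F=BRGY D=RBYG B=WGOB
Query: F face = BRGY

Answer: B R G Y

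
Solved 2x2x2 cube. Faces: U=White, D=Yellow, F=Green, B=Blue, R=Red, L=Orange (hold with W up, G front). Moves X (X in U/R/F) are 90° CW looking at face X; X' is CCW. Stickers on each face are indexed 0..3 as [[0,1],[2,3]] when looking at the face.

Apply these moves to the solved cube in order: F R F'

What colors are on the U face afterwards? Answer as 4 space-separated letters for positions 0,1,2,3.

After move 1 (F): F=GGGG U=WWOO R=WRWR D=RRYY L=OYOY
After move 2 (R): R=WWRR U=WGOG F=GRGY D=RBYB B=OBWB
After move 3 (F'): F=RYGG U=WGWR R=BWRR D=YYYB L=OGOO
Query: U face = WGWR

Answer: W G W R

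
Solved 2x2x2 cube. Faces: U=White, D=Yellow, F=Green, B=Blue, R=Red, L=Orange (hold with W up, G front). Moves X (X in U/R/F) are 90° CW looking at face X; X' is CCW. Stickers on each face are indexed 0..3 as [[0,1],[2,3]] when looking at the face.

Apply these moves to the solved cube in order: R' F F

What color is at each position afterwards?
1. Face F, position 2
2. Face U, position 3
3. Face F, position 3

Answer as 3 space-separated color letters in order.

After move 1 (R'): R=RRRR U=WBWB F=GWGW D=YGYG B=YBYB
After move 2 (F): F=GGWW U=WBOO R=WRBR D=RRYG L=OYOG
After move 3 (F): F=WGWG U=WBGY R=OROR D=BWYG L=OROR
Query 1: F[2] = W
Query 2: U[3] = Y
Query 3: F[3] = G

Answer: W Y G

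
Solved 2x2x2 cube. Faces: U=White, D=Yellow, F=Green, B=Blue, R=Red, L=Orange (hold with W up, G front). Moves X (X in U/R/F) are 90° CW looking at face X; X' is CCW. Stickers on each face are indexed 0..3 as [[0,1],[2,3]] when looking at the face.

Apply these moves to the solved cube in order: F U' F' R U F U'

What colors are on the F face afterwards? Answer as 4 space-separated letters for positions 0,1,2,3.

After move 1 (F): F=GGGG U=WWOO R=WRWR D=RRYY L=OYOY
After move 2 (U'): U=WOWO F=OYGG R=GGWR B=WRBB L=BBOY
After move 3 (F'): F=YGOG U=WOGW R=RGRR D=BYYY L=BOOW
After move 4 (R): R=RRRG U=WGGG F=YYOY D=BBYW B=WROB
After move 5 (U): U=GWGG F=RROY R=WRRG B=BOOB L=YYOW
After move 6 (F): F=ORYR U=GWWY R=GRGG D=RWYW L=YBOB
After move 7 (U'): U=WYGW F=YBYR R=ORGG B=GROB L=BOOB
Query: F face = YBYR

Answer: Y B Y R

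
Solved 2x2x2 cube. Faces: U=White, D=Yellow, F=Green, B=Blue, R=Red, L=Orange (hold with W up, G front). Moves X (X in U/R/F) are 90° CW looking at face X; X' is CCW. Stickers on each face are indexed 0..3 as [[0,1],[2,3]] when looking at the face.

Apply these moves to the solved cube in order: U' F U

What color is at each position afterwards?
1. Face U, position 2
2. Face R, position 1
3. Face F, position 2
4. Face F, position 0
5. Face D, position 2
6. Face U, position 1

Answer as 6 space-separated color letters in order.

After move 1 (U'): U=WWWW F=OOGG R=GGRR B=RRBB L=BBOO
After move 2 (F): F=GOGO U=WWOB R=WGWR D=RGYY L=BYOY
After move 3 (U): U=OWBW F=WGGO R=RRWR B=BYBB L=GOOY
Query 1: U[2] = B
Query 2: R[1] = R
Query 3: F[2] = G
Query 4: F[0] = W
Query 5: D[2] = Y
Query 6: U[1] = W

Answer: B R G W Y W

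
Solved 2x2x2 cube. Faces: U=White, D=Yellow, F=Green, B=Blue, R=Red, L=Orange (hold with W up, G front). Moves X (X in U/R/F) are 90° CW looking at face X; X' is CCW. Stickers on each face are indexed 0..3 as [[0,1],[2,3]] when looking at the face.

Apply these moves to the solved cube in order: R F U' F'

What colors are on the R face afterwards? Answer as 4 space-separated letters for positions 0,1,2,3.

Answer: R G R R

Derivation:
After move 1 (R): R=RRRR U=WGWG F=GYGY D=YBYB B=WBWB
After move 2 (F): F=GGYY U=WGOO R=WRGR D=RRYB L=OYOB
After move 3 (U'): U=GOWO F=OYYY R=GGGR B=WRWB L=WBOB
After move 4 (F'): F=YYOY U=GOGG R=RGRR D=BBYB L=WOOW
Query: R face = RGRR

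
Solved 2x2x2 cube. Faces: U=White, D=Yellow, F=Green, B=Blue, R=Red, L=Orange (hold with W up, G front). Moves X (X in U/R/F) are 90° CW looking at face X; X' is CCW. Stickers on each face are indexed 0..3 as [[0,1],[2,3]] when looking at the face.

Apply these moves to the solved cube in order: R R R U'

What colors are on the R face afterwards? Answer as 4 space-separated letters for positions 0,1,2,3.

After move 1 (R): R=RRRR U=WGWG F=GYGY D=YBYB B=WBWB
After move 2 (R): R=RRRR U=WYWY F=GBGB D=YWYW B=GBGB
After move 3 (R): R=RRRR U=WBWB F=GWGW D=YGYG B=YBYB
After move 4 (U'): U=BBWW F=OOGW R=GWRR B=RRYB L=YBOO
Query: R face = GWRR

Answer: G W R R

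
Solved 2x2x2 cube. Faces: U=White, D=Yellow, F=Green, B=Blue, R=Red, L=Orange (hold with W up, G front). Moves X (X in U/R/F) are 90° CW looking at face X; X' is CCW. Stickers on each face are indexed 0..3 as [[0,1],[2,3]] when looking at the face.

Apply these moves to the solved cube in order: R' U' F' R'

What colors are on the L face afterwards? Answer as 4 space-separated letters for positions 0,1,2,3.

Answer: Y W O W

Derivation:
After move 1 (R'): R=RRRR U=WBWB F=GWGW D=YGYG B=YBYB
After move 2 (U'): U=BBWW F=OOGW R=GWRR B=RRYB L=YBOO
After move 3 (F'): F=OWOG U=BBGR R=GWYR D=BOYG L=YWOW
After move 4 (R'): R=WRGY U=BYGR F=OBOR D=BWYG B=GROB
Query: L face = YWOW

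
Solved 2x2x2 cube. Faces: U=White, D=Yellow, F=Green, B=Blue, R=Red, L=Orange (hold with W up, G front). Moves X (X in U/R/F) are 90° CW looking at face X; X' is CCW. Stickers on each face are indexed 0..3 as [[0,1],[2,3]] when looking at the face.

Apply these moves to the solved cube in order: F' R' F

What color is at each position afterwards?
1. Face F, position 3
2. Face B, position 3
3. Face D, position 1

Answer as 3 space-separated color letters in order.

Answer: W B R

Derivation:
After move 1 (F'): F=GGGG U=WWRR R=YRYR D=OOYY L=OWOW
After move 2 (R'): R=RRYY U=WBRB F=GWGR D=OGYG B=YBOB
After move 3 (F): F=GGRW U=WBWW R=RRBY D=YRYG L=OOOG
Query 1: F[3] = W
Query 2: B[3] = B
Query 3: D[1] = R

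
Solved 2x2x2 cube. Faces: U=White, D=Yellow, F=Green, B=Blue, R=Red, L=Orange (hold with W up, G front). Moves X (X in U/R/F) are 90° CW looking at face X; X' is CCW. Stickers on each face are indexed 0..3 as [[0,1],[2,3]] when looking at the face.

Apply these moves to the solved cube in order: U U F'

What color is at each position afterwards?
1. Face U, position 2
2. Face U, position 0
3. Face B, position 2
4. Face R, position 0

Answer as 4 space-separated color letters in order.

Answer: O W B Y

Derivation:
After move 1 (U): U=WWWW F=RRGG R=BBRR B=OOBB L=GGOO
After move 2 (U): U=WWWW F=BBGG R=OORR B=GGBB L=RROO
After move 3 (F'): F=BGBG U=WWOR R=YOYR D=ROYY L=RWOW
Query 1: U[2] = O
Query 2: U[0] = W
Query 3: B[2] = B
Query 4: R[0] = Y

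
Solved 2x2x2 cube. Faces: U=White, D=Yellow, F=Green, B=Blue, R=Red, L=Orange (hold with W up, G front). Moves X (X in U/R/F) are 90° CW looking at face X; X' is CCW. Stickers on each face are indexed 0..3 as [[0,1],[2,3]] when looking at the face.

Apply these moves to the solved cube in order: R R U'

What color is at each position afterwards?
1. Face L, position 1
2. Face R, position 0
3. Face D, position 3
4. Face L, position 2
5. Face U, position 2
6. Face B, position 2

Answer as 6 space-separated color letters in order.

After move 1 (R): R=RRRR U=WGWG F=GYGY D=YBYB B=WBWB
After move 2 (R): R=RRRR U=WYWY F=GBGB D=YWYW B=GBGB
After move 3 (U'): U=YYWW F=OOGB R=GBRR B=RRGB L=GBOO
Query 1: L[1] = B
Query 2: R[0] = G
Query 3: D[3] = W
Query 4: L[2] = O
Query 5: U[2] = W
Query 6: B[2] = G

Answer: B G W O W G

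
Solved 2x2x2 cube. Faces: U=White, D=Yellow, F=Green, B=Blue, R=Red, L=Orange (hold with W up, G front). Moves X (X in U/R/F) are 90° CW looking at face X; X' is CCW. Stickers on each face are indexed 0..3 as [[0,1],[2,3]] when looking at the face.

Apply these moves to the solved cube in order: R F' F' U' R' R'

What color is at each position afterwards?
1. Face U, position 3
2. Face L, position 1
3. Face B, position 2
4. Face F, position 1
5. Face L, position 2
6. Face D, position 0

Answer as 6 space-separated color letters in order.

After move 1 (R): R=RRRR U=WGWG F=GYGY D=YBYB B=WBWB
After move 2 (F'): F=YYGG U=WGRR R=BRYR D=OOYB L=OGOW
After move 3 (F'): F=YGYG U=WGBY R=OROR D=GWYB L=OROR
After move 4 (U'): U=GYWB F=ORYG R=YGOR B=ORWB L=WBOR
After move 5 (R'): R=GRYO U=GWWO F=OYYB D=GRYG B=BRWB
After move 6 (R'): R=ROGY U=GWWB F=OWYO D=GYYB B=GRRB
Query 1: U[3] = B
Query 2: L[1] = B
Query 3: B[2] = R
Query 4: F[1] = W
Query 5: L[2] = O
Query 6: D[0] = G

Answer: B B R W O G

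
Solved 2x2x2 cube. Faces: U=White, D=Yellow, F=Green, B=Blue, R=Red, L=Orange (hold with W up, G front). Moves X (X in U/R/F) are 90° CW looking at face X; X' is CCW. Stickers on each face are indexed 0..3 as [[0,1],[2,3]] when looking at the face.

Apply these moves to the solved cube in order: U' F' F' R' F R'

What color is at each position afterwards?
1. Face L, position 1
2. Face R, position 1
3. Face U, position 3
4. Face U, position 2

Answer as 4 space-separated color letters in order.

After move 1 (U'): U=WWWW F=OOGG R=GGRR B=RRBB L=BBOO
After move 2 (F'): F=OGOG U=WWGR R=YGYR D=BOYY L=BWOW
After move 3 (F'): F=GGOO U=WWYY R=OGBR D=WWYY L=BROG
After move 4 (R'): R=GROB U=WBYR F=GWOY D=WGYO B=YRWB
After move 5 (F): F=OGYW U=WBGR R=YRRB D=OGYO L=BWOG
After move 6 (R'): R=RBYR U=WWGY F=OBYR D=OGYW B=ORGB
Query 1: L[1] = W
Query 2: R[1] = B
Query 3: U[3] = Y
Query 4: U[2] = G

Answer: W B Y G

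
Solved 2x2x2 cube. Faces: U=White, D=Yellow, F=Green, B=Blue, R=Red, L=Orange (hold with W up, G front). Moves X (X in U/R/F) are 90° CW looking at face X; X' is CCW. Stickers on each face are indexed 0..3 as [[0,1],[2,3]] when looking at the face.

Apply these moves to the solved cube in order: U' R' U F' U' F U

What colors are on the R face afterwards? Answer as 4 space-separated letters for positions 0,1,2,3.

After move 1 (U'): U=WWWW F=OOGG R=GGRR B=RRBB L=BBOO
After move 2 (R'): R=GRGR U=WBWR F=OWGW D=YOYG B=YRYB
After move 3 (U): U=WWRB F=GRGW R=YRGR B=BBYB L=OWOO
After move 4 (F'): F=RWGG U=WWYG R=ORYR D=WOYG L=OBOR
After move 5 (U'): U=WGWY F=OBGG R=RWYR B=ORYB L=BBOR
After move 6 (F): F=GOGB U=WGRB R=WWYR D=YRYG L=BWOO
After move 7 (U): U=RWBG F=WWGB R=ORYR B=BWYB L=GOOO
Query: R face = ORYR

Answer: O R Y R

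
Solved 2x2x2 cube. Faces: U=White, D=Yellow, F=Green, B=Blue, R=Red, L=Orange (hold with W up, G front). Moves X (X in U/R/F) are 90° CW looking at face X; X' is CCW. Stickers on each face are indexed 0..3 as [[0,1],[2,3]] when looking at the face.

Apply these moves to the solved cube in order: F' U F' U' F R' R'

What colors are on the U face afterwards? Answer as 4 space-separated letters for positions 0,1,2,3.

After move 1 (F'): F=GGGG U=WWRR R=YRYR D=OOYY L=OWOW
After move 2 (U): U=RWRW F=YRGG R=BBYR B=OWBB L=GGOW
After move 3 (F'): F=RGYG U=RWBY R=OBOR D=GWYY L=GWOR
After move 4 (U'): U=WYRB F=GWYG R=RGOR B=OBBB L=OWOR
After move 5 (F): F=YGGW U=WYRW R=RGBR D=ORYY L=OGOW
After move 6 (R'): R=GRRB U=WBRO F=YYGW D=OGYW B=YBRB
After move 7 (R'): R=RBGR U=WRRY F=YBGO D=OYYW B=WBGB
Query: U face = WRRY

Answer: W R R Y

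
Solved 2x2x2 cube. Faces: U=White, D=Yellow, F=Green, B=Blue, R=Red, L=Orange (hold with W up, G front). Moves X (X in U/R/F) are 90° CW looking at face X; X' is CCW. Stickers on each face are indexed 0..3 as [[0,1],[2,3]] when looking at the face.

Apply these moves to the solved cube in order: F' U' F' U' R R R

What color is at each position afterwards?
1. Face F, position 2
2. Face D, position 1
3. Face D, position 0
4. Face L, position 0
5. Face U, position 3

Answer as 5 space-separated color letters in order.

Answer: O R B Y O

Derivation:
After move 1 (F'): F=GGGG U=WWRR R=YRYR D=OOYY L=OWOW
After move 2 (U'): U=WRWR F=OWGG R=GGYR B=YRBB L=BBOW
After move 3 (F'): F=WGOG U=WRGY R=OGOR D=BWYY L=BROW
After move 4 (U'): U=RYWG F=BROG R=WGOR B=OGBB L=YROW
After move 5 (R): R=OWRG U=RRWG F=BWOY D=BBYO B=GGYB
After move 6 (R): R=ROGW U=RWWY F=BBOO D=BYYG B=GGRB
After move 7 (R): R=GRWO U=RBWO F=BYOG D=BRYG B=YGWB
Query 1: F[2] = O
Query 2: D[1] = R
Query 3: D[0] = B
Query 4: L[0] = Y
Query 5: U[3] = O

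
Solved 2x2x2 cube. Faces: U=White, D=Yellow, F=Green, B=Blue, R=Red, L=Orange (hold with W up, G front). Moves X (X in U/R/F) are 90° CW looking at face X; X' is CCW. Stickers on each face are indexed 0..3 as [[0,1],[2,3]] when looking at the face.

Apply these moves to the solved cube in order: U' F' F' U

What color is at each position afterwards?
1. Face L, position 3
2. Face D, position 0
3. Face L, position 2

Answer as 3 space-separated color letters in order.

Answer: G W O

Derivation:
After move 1 (U'): U=WWWW F=OOGG R=GGRR B=RRBB L=BBOO
After move 2 (F'): F=OGOG U=WWGR R=YGYR D=BOYY L=BWOW
After move 3 (F'): F=GGOO U=WWYY R=OGBR D=WWYY L=BROG
After move 4 (U): U=YWYW F=OGOO R=RRBR B=BRBB L=GGOG
Query 1: L[3] = G
Query 2: D[0] = W
Query 3: L[2] = O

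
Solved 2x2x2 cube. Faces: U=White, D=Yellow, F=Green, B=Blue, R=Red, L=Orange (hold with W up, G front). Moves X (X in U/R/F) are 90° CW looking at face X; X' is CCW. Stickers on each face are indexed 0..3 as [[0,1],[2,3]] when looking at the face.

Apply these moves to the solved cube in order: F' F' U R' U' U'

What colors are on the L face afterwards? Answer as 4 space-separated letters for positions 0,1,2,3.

After move 1 (F'): F=GGGG U=WWRR R=YRYR D=OOYY L=OWOW
After move 2 (F'): F=GGGG U=WWYY R=OROR D=WWYY L=OROR
After move 3 (U): U=YWYW F=ORGG R=BBOR B=ORBB L=GGOR
After move 4 (R'): R=BRBO U=YBYO F=OWGW D=WRYG B=YRWB
After move 5 (U'): U=BOYY F=GGGW R=OWBO B=BRWB L=YROR
After move 6 (U'): U=OYBY F=YRGW R=GGBO B=OWWB L=BROR
Query: L face = BROR

Answer: B R O R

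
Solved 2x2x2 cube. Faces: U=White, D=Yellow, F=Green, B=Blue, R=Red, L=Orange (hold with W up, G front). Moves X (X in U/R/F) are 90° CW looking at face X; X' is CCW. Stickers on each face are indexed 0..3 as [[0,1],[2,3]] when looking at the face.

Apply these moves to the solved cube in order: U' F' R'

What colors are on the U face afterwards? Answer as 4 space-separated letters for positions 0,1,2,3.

After move 1 (U'): U=WWWW F=OOGG R=GGRR B=RRBB L=BBOO
After move 2 (F'): F=OGOG U=WWGR R=YGYR D=BOYY L=BWOW
After move 3 (R'): R=GRYY U=WBGR F=OWOR D=BGYG B=YROB
Query: U face = WBGR

Answer: W B G R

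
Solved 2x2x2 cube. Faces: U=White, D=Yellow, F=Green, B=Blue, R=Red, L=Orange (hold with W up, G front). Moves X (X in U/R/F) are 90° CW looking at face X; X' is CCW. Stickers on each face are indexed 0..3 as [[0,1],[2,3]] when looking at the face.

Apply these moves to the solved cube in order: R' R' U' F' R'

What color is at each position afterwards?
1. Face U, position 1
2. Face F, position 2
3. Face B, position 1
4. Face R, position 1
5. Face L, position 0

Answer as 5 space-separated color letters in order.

Answer: G O R R G

Derivation:
After move 1 (R'): R=RRRR U=WBWB F=GWGW D=YGYG B=YBYB
After move 2 (R'): R=RRRR U=WYWY F=GBGB D=YWYW B=GBGB
After move 3 (U'): U=YYWW F=OOGB R=GBRR B=RRGB L=GBOO
After move 4 (F'): F=OBOG U=YYGR R=WBYR D=BOYW L=GWOW
After move 5 (R'): R=BRWY U=YGGR F=OYOR D=BBYG B=WROB
Query 1: U[1] = G
Query 2: F[2] = O
Query 3: B[1] = R
Query 4: R[1] = R
Query 5: L[0] = G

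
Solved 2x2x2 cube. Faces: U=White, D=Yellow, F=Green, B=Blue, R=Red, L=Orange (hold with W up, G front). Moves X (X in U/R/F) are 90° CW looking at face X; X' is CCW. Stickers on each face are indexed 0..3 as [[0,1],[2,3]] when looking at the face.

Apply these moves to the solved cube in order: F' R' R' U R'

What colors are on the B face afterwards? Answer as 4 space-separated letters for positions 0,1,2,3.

Answer: R W W B

Derivation:
After move 1 (F'): F=GGGG U=WWRR R=YRYR D=OOYY L=OWOW
After move 2 (R'): R=RRYY U=WBRB F=GWGR D=OGYG B=YBOB
After move 3 (R'): R=RYRY U=WORY F=GBGB D=OWYR B=GBGB
After move 4 (U): U=RWYO F=RYGB R=GBRY B=OWGB L=GBOW
After move 5 (R'): R=BYGR U=RGYO F=RWGO D=OYYB B=RWWB
Query: B face = RWWB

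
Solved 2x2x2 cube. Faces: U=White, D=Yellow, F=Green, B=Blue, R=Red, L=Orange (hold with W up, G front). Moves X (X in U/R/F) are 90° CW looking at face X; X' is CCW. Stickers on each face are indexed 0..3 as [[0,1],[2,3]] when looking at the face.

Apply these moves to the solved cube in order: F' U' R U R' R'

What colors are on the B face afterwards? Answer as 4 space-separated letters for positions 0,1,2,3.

Answer: Y B G B

Derivation:
After move 1 (F'): F=GGGG U=WWRR R=YRYR D=OOYY L=OWOW
After move 2 (U'): U=WRWR F=OWGG R=GGYR B=YRBB L=BBOW
After move 3 (R): R=YGRG U=WWWG F=OOGY D=OBYY B=RRRB
After move 4 (U): U=WWGW F=YGGY R=RRRG B=BBRB L=OOOW
After move 5 (R'): R=RGRR U=WRGB F=YWGW D=OGYY B=YBBB
After move 6 (R'): R=GRRR U=WBGY F=YRGB D=OWYW B=YBGB
Query: B face = YBGB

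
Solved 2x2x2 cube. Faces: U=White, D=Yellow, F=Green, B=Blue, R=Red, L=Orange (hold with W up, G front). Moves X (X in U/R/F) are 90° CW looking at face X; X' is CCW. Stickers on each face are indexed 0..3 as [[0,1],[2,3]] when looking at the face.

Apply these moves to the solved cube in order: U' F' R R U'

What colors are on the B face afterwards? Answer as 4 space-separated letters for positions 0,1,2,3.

After move 1 (U'): U=WWWW F=OOGG R=GGRR B=RRBB L=BBOO
After move 2 (F'): F=OGOG U=WWGR R=YGYR D=BOYY L=BWOW
After move 3 (R): R=YYRG U=WGGG F=OOOY D=BBYR B=RRWB
After move 4 (R): R=RYGY U=WOGY F=OBOR D=BWYR B=GRGB
After move 5 (U'): U=OYWG F=BWOR R=OBGY B=RYGB L=GROW
Query: B face = RYGB

Answer: R Y G B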